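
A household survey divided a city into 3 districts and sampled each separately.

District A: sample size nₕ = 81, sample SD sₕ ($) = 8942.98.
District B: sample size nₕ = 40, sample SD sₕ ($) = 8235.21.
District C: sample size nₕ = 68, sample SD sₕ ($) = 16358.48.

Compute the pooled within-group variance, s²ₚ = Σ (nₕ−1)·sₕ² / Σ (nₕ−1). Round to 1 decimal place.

Degrees of freedom: 80 + 39 + 67 = 186.
Σ(nₕ−1)sₕ² = 80·79976891.2804 + 39·67818683.7441 + 67·267599867.9104 = 26972271118.4487.
s²ₚ = 26972271118.4487 / 186 = 145012210.314... → 145012210.3.

145012210.3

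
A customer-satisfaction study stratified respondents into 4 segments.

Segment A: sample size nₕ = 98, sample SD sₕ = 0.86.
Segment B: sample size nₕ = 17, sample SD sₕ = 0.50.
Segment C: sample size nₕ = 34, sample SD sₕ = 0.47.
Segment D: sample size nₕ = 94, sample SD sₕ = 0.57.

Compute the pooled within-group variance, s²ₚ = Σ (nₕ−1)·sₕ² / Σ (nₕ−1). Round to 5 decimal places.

0.47384

A: (98−1)·0.86² = 97·0.7396 = 71.7412
B: (17−1)·0.50² = 16·0.25 = 4
C: (34−1)·0.47² = 33·0.2209 = 7.2897
D: (94−1)·0.57² = 93·0.3249 = 30.2157
Numerator = 113.2466; denominator = Σ(nₕ−1) = 239.
s²ₚ = 113.2466/239 = 0.4738351... → 0.47384.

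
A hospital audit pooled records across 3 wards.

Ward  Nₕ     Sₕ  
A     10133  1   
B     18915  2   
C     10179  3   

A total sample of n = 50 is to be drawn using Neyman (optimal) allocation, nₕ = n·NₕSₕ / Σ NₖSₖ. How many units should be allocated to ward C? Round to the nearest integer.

A: NₕSₕ = 10133·1 = 10133
B: NₕSₕ = 18915·2 = 37830
C: NₕSₕ = 10179·3 = 30537
Σ NₕSₕ = 78500.
n_C = 50·30537/78500 = 19.450... → 19.

19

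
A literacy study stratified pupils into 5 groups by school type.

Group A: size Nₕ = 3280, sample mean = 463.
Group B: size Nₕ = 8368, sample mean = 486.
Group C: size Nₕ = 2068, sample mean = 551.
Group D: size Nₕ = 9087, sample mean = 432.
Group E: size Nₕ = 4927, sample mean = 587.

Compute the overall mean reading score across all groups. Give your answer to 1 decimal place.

N = 27730; weights Wₕ = Nₕ/N = (0.1183, 0.3018, 0.0746, 0.3277, 0.1777).
x̄_st = Σ Wₕ·x̄ₕ = 0.1183·463 + 0.3018·486 + 0.0746·551 + 0.3277·432 + 0.1777·587 ≈ 488.377...
→ 488.4.

488.4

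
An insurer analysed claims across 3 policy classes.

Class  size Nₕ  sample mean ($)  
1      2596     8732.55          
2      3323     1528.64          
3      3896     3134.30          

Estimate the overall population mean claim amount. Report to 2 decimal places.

4071.38

x̄_st = (Σ Nₕx̄ₕ) / (Σ Nₕ) = (2596·8732.55 + 3323·1528.64 + 3896·3134.30) / 9815
= 39960603.32 / 9815 = 4071.3809... → 4071.38.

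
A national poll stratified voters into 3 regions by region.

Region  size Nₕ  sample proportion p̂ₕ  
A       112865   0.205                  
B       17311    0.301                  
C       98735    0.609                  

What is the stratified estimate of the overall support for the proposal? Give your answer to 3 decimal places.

0.387

Wₕ = Nₕ/N with N = 228911: 0.4931, 0.0756, 0.4313.
p̂_st = 0.4931·0.205 + 0.0756·0.301 + 0.4313·0.609 ≈ 0.38652... → 0.387.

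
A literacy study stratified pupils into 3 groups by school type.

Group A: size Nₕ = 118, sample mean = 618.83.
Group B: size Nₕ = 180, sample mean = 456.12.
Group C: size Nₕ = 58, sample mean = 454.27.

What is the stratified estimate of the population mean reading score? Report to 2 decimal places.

509.75

N = 118 + 180 + 58 = 356.
Weight each subgroup mean by Nₕ/N and sum.
Σ Nₕx̄ₕ = 118·618.83 + 180·456.12 + 58·454.27 = 73021.94 + 82101.6 + 26347.66 = 181471.2.
Divide by N: 181471.2 / 356 = 509.7506... → 509.75.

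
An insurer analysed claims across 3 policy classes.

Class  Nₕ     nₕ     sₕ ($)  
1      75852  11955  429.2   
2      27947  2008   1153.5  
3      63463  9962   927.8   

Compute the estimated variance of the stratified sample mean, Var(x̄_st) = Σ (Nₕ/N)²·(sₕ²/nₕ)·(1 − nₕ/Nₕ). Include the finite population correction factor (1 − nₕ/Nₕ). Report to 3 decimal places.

N = 167262. Term for each stratum: Wₕ²sₕ²/nₕ·(1−nₕ/Nₕ).
Var(x̄_st) = 2.669456 + 17.169804 + 10.486972 = 30.326233 → 30.326.

30.326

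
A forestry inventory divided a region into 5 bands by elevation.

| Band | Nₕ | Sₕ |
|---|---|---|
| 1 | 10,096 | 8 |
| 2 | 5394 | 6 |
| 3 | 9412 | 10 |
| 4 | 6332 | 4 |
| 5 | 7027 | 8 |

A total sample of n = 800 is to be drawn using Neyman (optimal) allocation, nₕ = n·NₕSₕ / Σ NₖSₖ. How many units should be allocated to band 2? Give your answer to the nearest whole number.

Σ NₕSₕ = 10096·8 + 5394·6 + 9412·10 + 6332·4 + 7027·8 = 288796.
Share for 2: 32364/288796 = 0.11207.
n_2 = 800 × 0.11207 = 89.652... → 90.

90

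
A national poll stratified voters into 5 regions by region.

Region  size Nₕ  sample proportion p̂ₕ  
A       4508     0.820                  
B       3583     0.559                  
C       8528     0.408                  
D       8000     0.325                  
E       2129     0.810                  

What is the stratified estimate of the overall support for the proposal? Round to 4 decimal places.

0.5048

N = 4508 + 3583 + 8528 + 8000 + 2129 = 26748.
Overall proportion = Σ (Nₕ/N)·p̂ₕ.
Σ Nₕp̂ₕ = 3696.56 + 2002.897 + 3479.424 + 2600 + 1724.49 = 13503.371.
13503.371 / 26748 = 0.504837... → 0.5048.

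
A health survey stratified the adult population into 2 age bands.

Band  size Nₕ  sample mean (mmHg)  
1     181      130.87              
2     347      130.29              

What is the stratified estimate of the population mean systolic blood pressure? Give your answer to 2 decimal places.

130.49

N = 181 + 347 = 528.
Overall mean = Σ (Nₕ/N)·x̄ₕ — weight by population share, not a simple average.
Σ Nₕx̄ₕ = 181·130.87 + 347·130.29 = 23687.47 + 45210.63 = 68898.1.
Divide by N: 68898.1 / 528 = 130.4888... → 130.49.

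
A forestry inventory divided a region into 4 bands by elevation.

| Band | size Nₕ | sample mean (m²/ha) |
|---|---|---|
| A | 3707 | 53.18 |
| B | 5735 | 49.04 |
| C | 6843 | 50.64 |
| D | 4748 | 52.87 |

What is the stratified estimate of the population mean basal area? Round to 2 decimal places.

51.15

N = 3707 + 5735 + 6843 + 4748 = 21033.
Overall mean = Σ (Nₕ/N)·x̄ₕ — weight by population share, not a simple average.
Σ Nₕx̄ₕ = 3707·53.18 + 5735·49.04 + 6843·50.64 + 4748·52.87 = 197138.26 + 281244.4 + 346529.52 + 251026.76 = 1075938.94.
Divide by N: 1075938.94 / 21033 = 51.1548... → 51.15.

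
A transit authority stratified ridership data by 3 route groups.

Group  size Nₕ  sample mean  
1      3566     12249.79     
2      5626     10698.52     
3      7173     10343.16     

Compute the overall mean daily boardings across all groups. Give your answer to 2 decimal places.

10880.79

N = 16365; weights Wₕ = Nₕ/N = (0.2179, 0.3438, 0.4383).
x̄_st = Σ Wₕ·x̄ₕ = 0.2179·12249.79 + 0.3438·10698.52 + 0.4383·10343.16 ≈ 10880.7890...
→ 10880.79.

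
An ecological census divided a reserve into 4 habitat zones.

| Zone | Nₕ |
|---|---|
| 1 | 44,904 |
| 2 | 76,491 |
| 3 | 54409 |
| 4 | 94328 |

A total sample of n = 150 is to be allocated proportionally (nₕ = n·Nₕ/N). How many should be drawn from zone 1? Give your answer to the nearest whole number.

N = 44904 + 76491 + 54409 + 94328 = 270132.
n_1 = 150·44904/270132 = 24.934... → 25.

25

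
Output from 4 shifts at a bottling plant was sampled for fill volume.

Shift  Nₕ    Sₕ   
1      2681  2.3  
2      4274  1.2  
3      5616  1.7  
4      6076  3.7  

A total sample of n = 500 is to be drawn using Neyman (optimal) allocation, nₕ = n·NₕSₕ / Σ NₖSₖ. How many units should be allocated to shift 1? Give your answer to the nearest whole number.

Σ NₕSₕ = 2681·2.3 + 4274·1.2 + 5616·1.7 + 6076·3.7 = 43323.5.
Share for 1: 6166.3/43323.5 = 0.14233.
n_1 = 500 × 0.14233 = 71.166... → 71.

71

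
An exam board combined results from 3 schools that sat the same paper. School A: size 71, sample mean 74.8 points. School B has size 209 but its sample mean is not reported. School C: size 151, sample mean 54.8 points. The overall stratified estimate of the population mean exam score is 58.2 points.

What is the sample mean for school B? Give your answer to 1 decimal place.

55.0

N = 71 + 209 + 151 = 431.
Overall total = μ·N = 58.2·431 = 25084.2.
Subtract the known strata: 71·74.8 + 151·54.8 = 13585.6.
Remaining total for school B: 25084.2 − 13585.6 = 11498.6.
Divide by its size: 11498.6 / 209 = 55.017... → 55.0.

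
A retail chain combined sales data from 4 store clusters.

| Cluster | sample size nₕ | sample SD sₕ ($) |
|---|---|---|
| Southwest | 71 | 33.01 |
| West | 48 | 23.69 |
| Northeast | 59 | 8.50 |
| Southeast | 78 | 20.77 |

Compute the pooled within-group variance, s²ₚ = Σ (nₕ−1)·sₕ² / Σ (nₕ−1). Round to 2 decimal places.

555.80

Southwest: (71−1)·33.01² = 70·1089.6601 = 76276.207
West: (48−1)·23.69² = 47·561.2161 = 26377.1567
Northeast: (59−1)·8.50² = 58·72.25 = 4190.5
Southeast: (78−1)·20.77² = 77·431.3929 = 33217.2533
Numerator = 140061.117; denominator = Σ(nₕ−1) = 252.
s²ₚ = 140061.117/252 = 555.7981... → 555.80.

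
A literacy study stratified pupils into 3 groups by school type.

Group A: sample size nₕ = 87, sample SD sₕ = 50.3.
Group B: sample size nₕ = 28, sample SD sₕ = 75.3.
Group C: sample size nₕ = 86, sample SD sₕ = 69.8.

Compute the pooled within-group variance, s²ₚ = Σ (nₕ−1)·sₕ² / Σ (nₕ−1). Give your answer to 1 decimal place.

3963.7

A: (87−1)·50.3² = 86·2530.09 = 217587.74
B: (28−1)·75.3² = 27·5670.09 = 153092.43
C: (86−1)·69.8² = 85·4872.04 = 414123.4
Numerator = 784803.57; denominator = Σ(nₕ−1) = 198.
s²ₚ = 784803.57/198 = 3963.654... → 3963.7.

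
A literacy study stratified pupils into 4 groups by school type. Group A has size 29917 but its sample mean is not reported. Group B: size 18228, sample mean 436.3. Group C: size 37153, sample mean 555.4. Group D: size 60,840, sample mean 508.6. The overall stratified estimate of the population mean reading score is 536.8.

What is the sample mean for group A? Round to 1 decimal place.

632.3

Σ Nₕx̄ₕ = N·μ, so 29917·x̄_A = 146138·536.8 − (18228·436.3 + 37153·555.4 + 60840·508.6).
= 78446878.4 − 59530876.6 = 18916001.8.
x̄_A = 18916001.8 / 29917 = 632.283... → 632.3.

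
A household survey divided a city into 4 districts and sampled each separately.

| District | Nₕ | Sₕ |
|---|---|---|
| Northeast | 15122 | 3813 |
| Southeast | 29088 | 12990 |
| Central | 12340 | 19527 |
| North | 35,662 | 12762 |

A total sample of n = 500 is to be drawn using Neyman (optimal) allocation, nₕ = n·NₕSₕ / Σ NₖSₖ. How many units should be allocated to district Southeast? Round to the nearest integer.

167

Σ NₕSₕ = 15122·3813 + 29088·12990 + 12340·19527 + 35662·12762 = 1131594930.
Share for Southeast: 377853120/1131594930 = 0.33391.
n_Southeast = 500 × 0.33391 = 166.956... → 167.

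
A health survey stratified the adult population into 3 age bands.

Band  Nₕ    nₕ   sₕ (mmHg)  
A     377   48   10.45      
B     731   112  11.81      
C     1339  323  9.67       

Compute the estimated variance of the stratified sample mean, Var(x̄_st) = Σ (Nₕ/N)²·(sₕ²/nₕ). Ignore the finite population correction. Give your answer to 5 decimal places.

N = 2447; Wₕ = Nₕ/N.
band A: (377/2447)²·10.45²/48 = 0.05400154
band B: (731/2447)²·11.81²/112 = 0.11113442
band C: (1339/2447)²·9.67²/323 = 0.08668494
Sum = 0.25182089 → 0.25182.

0.25182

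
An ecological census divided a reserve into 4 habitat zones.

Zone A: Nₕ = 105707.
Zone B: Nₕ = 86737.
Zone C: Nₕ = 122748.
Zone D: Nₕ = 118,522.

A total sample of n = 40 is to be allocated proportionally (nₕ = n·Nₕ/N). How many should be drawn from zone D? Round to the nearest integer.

N = 105707 + 86737 + 122748 + 118522 = 433714.
n_D = 40·118522/433714 = 10.931... → 11.

11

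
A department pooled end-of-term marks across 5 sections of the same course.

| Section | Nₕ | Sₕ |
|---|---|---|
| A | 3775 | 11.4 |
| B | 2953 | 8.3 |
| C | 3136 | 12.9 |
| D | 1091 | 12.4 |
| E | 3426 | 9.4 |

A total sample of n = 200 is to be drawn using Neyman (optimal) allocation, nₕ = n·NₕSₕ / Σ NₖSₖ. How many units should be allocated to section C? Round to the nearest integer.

53

A: NₕSₕ = 3775·11.4 = 43035
B: NₕSₕ = 2953·8.3 = 24509.9
C: NₕSₕ = 3136·12.9 = 40454.4
D: NₕSₕ = 1091·12.4 = 13528.4
E: NₕSₕ = 3426·9.4 = 32204.4
Σ NₕSₕ = 153732.1.
n_C = 200·40454.4/153732.1 = 52.630... → 53.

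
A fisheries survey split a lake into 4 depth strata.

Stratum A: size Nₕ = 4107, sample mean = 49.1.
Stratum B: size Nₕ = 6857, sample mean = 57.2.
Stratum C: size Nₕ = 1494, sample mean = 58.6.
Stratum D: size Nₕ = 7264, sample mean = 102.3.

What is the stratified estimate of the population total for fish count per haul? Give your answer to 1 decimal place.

Estimate total by summing Nₕ·x̄ₕ over strata.
4107·49.1 + 6857·57.2 + 1494·58.6 + 7264·102.3 = 201653.7 + 392220.4 + 87548.4 + 743107.2 = 1424529.7.

1424529.7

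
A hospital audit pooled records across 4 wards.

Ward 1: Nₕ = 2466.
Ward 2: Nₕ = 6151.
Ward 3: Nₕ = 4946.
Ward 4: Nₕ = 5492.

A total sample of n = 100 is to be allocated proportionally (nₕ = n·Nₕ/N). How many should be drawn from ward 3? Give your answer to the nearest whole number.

26

Share of ward 3 = 4946/19055 = 0.25956.
Allocate 100 × 0.25956 = 25.956... → 26.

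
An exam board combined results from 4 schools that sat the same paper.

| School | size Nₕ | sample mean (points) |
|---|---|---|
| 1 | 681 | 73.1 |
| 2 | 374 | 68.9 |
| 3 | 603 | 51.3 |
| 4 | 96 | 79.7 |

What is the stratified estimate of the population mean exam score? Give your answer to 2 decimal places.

65.07

N = 681 + 374 + 603 + 96 = 1754.
Weight each subgroup mean by Nₕ/N and sum.
Σ Nₕx̄ₕ = 681·73.1 + 374·68.9 + 603·51.3 + 96·79.7 = 49781.1 + 25768.6 + 30933.9 + 7651.2 = 114134.8.
Divide by N: 114134.8 / 1754 = 65.0712... → 65.07.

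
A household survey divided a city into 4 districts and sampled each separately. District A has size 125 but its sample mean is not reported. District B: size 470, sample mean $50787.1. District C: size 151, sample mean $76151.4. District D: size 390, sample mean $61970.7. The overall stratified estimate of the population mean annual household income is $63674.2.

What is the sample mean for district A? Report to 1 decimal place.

N = 125 + 470 + 151 + 390 = 1136.
Overall total = μ·N = 63674.2·1136 = 72333891.2.
Subtract the known strata: 470·50787.1 + 151·76151.4 + 390·61970.7 = 59537371.4.
Remaining total for district A: 72333891.2 − 59537371.4 = 12796519.8.
Divide by its size: 12796519.8 / 125 = 102372.158... → 102372.2.

102372.2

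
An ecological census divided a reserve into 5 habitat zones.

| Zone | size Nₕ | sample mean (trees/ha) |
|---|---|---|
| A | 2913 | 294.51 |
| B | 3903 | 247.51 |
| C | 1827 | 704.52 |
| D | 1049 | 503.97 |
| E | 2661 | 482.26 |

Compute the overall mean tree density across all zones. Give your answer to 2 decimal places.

N = 12353; weights Wₕ = Nₕ/N = (0.2358, 0.3160, 0.1479, 0.0849, 0.2154).
x̄_st = Σ Wₕ·x̄ₕ = 0.2358·294.51 + 0.3160·247.51 + 0.1479·704.52 + 0.0849·503.97 + 0.2154·482.26 ≈ 398.5312...
→ 398.53.

398.53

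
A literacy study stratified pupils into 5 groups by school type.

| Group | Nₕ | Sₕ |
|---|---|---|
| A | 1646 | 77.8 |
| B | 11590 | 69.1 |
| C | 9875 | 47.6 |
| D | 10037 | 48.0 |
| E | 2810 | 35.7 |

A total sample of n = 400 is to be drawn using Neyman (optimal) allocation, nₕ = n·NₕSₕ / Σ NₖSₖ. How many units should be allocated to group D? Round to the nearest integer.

A: NₕSₕ = 1646·77.8 = 128058.8
B: NₕSₕ = 11590·69.1 = 800869
C: NₕSₕ = 9875·47.6 = 470050
D: NₕSₕ = 10037·48.0 = 481776
E: NₕSₕ = 2810·35.7 = 100317
Σ NₕSₕ = 1981070.8.
n_D = 400·481776/1981070.8 = 97.276... → 97.

97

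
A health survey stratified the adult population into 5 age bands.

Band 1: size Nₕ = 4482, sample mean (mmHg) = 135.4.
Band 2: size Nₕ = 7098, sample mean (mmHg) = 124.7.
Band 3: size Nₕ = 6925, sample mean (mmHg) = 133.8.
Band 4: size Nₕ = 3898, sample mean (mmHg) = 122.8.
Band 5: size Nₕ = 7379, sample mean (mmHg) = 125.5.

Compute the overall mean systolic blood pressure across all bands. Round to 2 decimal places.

128.38

N = 4482 + 7098 + 6925 + 3898 + 7379 = 29782.
Weight each subgroup mean by Nₕ/N and sum.
Σ Nₕx̄ₕ = 4482·135.4 + 7098·124.7 + 6925·133.8 + 3898·122.8 + 7379·125.5 = 606862.8 + 885120.6 + 926565 + 478674.4 + 926064.5 = 3823287.3.
Divide by N: 3823287.3 / 29782 = 128.3758... → 128.38.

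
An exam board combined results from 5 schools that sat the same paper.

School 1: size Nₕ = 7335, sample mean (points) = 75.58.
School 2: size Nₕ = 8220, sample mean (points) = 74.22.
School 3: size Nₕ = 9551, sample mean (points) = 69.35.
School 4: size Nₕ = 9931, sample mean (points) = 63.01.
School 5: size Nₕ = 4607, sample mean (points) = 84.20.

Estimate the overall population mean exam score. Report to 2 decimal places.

71.65

x̄_st = (Σ Nₕx̄ₕ) / (Σ Nₕ) = (7335·75.58 + 8220·74.22 + 9551·69.35 + 9931·63.01 + 4607·84.20) / 39644
= 2840491.26 / 39644 = 71.6500... → 71.65.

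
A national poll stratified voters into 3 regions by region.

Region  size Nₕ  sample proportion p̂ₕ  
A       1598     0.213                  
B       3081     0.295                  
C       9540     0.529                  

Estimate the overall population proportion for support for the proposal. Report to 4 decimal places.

0.4428

N = 1598 + 3081 + 9540 = 14219.
Overall proportion = Σ (Nₕ/N)·p̂ₕ.
Σ Nₕp̂ₕ = 340.374 + 908.895 + 5046.66 = 6295.929.
6295.929 / 14219 = 0.442783... → 0.4428.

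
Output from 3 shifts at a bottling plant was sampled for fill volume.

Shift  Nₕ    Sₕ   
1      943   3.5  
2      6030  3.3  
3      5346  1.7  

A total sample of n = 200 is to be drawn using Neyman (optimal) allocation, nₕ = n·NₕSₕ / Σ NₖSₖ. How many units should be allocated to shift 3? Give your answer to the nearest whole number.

1: NₕSₕ = 943·3.5 = 3300.5
2: NₕSₕ = 6030·3.3 = 19899
3: NₕSₕ = 5346·1.7 = 9088.2
Σ NₕSₕ = 32287.7.
n_3 = 200·9088.2/32287.7 = 56.295... → 56.

56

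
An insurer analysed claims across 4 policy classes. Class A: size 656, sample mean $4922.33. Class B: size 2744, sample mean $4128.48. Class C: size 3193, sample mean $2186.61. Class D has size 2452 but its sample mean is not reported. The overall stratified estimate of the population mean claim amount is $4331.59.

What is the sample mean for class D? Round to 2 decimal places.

7194.04

N = 656 + 2744 + 3193 + 2452 = 9045.
Overall total = μ·N = 4331.59·9045 = 39179231.55.
Subtract the known strata: 656·4922.33 + 2744·4128.48 + 3193·2186.61 = 21539443.33.
Remaining total for class D: 39179231.55 − 21539443.33 = 17639788.22.
Divide by its size: 17639788.22 / 2452 = 7194.0409... → 7194.04.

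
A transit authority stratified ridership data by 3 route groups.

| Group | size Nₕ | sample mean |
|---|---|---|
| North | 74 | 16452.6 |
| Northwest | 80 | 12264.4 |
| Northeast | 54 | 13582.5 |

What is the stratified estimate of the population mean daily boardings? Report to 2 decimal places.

14096.63

N = 74 + 80 + 54 = 208.
Weight each subgroup mean by Nₕ/N and sum.
Σ Nₕx̄ₕ = 74·16452.6 + 80·12264.4 + 54·13582.5 = 1217492.4 + 981152 + 733455 = 2932099.4.
Divide by N: 2932099.4 / 208 = 14096.6317... → 14096.63.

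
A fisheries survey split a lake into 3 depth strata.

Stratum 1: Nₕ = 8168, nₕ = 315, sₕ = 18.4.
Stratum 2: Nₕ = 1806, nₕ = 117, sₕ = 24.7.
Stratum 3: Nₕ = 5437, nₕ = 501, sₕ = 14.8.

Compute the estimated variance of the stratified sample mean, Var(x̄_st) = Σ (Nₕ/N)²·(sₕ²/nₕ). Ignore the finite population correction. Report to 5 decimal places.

0.42795

N = 15411. Term for each stratum: Wₕ²sₕ²/nₕ.
Var(x̄_st) = 0.30192210 + 0.07161136 + 0.05441802 = 0.42795148 → 0.42795.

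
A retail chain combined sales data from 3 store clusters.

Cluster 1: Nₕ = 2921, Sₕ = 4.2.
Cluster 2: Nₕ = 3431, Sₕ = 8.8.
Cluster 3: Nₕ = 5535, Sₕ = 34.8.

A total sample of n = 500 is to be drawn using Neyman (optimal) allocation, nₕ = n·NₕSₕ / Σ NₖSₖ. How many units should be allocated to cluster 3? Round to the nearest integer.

Σ NₕSₕ = 2921·4.2 + 3431·8.8 + 5535·34.8 = 235079.
Share for 3: 192618/235079 = 0.81938.
n_3 = 500 × 0.81938 = 409.688... → 410.

410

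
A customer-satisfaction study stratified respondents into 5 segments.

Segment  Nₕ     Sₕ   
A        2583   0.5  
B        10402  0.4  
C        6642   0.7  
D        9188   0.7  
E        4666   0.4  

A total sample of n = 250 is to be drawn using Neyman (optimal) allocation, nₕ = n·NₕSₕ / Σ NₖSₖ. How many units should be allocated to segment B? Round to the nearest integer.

Σ NₕSₕ = 2583·0.5 + 10402·0.4 + 6642·0.7 + 9188·0.7 + 4666·0.4 = 18399.7.
Share for B: 4160.8/18399.7 = 0.22613.
n_B = 250 × 0.22613 = 56.534... → 57.

57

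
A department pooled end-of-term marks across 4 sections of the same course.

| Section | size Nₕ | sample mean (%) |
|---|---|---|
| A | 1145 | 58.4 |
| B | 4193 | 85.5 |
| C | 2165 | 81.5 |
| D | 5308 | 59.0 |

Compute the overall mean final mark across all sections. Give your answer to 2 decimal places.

N = 12811; weights Wₕ = Nₕ/N = (0.0894, 0.3273, 0.1690, 0.4143).
x̄_st = Σ Wₕ·x̄ₕ = 0.0894·58.4 + 0.3273·85.5 + 0.1690·81.5 + 0.4143·59.0 ≈ 71.4221...
→ 71.42.

71.42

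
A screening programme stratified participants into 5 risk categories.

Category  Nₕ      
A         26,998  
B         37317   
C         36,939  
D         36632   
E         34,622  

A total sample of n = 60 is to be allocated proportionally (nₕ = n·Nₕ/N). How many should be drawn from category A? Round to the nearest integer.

N = 26998 + 37317 + 36939 + 36632 + 34622 = 172508.
n_A = 60·26998/172508 = 9.390... → 9.

9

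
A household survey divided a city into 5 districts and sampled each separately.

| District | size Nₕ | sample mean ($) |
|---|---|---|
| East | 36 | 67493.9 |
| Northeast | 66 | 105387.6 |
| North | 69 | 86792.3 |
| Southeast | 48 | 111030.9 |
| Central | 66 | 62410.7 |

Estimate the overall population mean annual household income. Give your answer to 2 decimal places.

x̄_st = (Σ Nₕx̄ₕ) / (Σ Nₕ) = (36·67493.9 + 66·105387.6 + 69·86792.3 + 48·111030.9 + 66·62410.7) / 285
= 24822620.1 / 285 = 87096.9126... → 87096.91.

87096.91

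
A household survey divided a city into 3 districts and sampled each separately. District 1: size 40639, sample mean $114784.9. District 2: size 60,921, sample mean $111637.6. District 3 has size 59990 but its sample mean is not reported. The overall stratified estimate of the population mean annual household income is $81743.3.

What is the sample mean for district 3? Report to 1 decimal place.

29001.7

N = 40639 + 60921 + 59990 = 161550.
Overall total = μ·N = 81743.3·161550 = 13205630115.
Subtract the known strata: 40639·114784.9 + 60921·111637.6 = 11465817780.7.
Remaining total for district 3: 13205630115 − 11465817780.7 = 1739812334.3.
Divide by its size: 1739812334.3 / 59990 = 29001.706... → 29001.7.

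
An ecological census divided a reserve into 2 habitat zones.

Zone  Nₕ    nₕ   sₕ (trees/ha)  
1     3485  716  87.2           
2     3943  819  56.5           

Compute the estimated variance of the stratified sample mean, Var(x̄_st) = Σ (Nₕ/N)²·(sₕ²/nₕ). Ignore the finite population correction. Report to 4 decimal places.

N = 7428; Wₕ = Nₕ/N.
zone 1: (3485/7428)²·87.2²/716 = 2.3376620
zone 2: (3943/7428)²·56.5²/819 = 1.0983045
Sum = 3.4359665 → 3.4360.

3.4360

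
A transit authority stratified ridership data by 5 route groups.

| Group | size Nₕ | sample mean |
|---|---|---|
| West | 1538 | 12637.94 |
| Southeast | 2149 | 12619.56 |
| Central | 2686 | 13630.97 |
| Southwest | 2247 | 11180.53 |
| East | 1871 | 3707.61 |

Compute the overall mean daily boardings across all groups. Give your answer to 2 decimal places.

N = 10491; weights Wₕ = Nₕ/N = (0.1466, 0.2048, 0.2560, 0.2142, 0.1783).
x̄_st = Σ Wₕ·x̄ₕ = 0.1466·12637.94 + 0.2048·12619.56 + 0.2560·13630.97 + 0.2142·11180.53 + 0.1783·3707.61 ≈ 10983.6013...
→ 10983.60.

10983.60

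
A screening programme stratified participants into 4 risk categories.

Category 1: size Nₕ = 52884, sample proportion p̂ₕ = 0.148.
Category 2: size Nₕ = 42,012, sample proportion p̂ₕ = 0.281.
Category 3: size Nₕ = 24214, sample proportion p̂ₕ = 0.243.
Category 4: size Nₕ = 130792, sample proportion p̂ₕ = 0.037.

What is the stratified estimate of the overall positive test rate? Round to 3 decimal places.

N = 52884 + 42012 + 24214 + 130792 = 249902.
Overall proportion = Σ (Nₕ/N)·p̂ₕ.
Σ Nₕp̂ₕ = 7826.832 + 11805.372 + 5884.002 + 4839.304 = 30355.51.
30355.51 / 249902 = 0.12147... → 0.121.

0.121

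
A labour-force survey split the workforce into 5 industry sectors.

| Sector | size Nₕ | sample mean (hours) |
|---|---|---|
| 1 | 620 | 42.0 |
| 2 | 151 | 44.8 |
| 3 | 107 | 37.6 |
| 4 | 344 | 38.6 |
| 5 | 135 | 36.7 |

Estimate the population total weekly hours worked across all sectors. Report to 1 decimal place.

1: 620·42.0 = 26040
2: 151·44.8 = 6764.8
3: 107·37.6 = 4023.2
4: 344·38.6 = 13278.4
5: 135·36.7 = 4954.5
τ̂ = Σ Nₕx̄ₕ = 55060.9.

55060.9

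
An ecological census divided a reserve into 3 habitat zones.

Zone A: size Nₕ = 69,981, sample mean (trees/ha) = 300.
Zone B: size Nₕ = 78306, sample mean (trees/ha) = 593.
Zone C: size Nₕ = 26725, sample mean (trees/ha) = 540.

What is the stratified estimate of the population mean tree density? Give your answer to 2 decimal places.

x̄_st = (Σ Nₕx̄ₕ) / (Σ Nₕ) = (69981·300 + 78306·593 + 26725·540) / 175012
= 81861258 / 175012 = 467.7465... → 467.75.

467.75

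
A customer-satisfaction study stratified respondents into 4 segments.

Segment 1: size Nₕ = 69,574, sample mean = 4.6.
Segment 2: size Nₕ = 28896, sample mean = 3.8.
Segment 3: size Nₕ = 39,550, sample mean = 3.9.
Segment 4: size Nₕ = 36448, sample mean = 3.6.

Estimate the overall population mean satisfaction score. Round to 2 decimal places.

4.10

N = 69574 + 28896 + 39550 + 36448 = 174468.
Overall mean = Σ (Nₕ/N)·x̄ₕ — weight by population share, not a simple average.
Σ Nₕx̄ₕ = 69574·4.6 + 28896·3.8 + 39550·3.9 + 36448·3.6 = 320040.4 + 109804.8 + 154245 + 131212.8 = 715303.
Divide by N: 715303 / 174468 = 4.0999... → 4.10.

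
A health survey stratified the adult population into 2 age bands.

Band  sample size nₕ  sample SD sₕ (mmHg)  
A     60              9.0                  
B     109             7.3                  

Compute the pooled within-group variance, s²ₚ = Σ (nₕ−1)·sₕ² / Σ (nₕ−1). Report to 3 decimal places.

63.080

A: (60−1)·9.0² = 59·81 = 4779
B: (109−1)·7.3² = 108·53.29 = 5755.32
Numerator = 10534.32; denominator = Σ(nₕ−1) = 167.
s²ₚ = 10534.32/167 = 63.07976... → 63.080.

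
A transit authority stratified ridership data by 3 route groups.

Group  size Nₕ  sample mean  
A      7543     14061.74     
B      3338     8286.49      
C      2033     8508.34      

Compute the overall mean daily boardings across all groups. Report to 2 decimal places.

x̄_st = (Σ Nₕx̄ₕ) / (Σ Nₕ) = (7543·14061.74 + 3338·8286.49 + 2033·8508.34) / 12914
= 151025463.66 / 12914 = 11694.7084... → 11694.71.

11694.71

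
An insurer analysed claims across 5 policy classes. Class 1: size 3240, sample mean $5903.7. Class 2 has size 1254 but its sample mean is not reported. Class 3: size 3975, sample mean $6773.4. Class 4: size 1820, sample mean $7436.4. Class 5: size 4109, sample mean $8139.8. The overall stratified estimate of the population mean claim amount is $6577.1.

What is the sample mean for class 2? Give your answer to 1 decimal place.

1327.1

N = 3240 + 1254 + 3975 + 1820 + 4109 = 14398.
Overall total = μ·N = 6577.1·14398 = 94697085.8.
Subtract the known strata: 3240·5903.7 + 3975·6773.4 + 1820·7436.4 + 4109·8139.8 = 93032939.2.
Remaining total for class 2: 94697085.8 − 93032939.2 = 1664146.6.
Divide by its size: 1664146.6 / 1254 = 1327.071... → 1327.1.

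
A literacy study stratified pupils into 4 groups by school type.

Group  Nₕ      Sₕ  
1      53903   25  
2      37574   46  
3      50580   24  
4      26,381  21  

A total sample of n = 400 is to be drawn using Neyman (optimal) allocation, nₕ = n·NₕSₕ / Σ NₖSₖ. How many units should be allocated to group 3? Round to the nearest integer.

100

Σ NₕSₕ = 53903·25 + 37574·46 + 50580·24 + 26381·21 = 4843900.
Share for 3: 1213920/4843900 = 0.25061.
n_3 = 400 × 0.25061 = 100.243... → 100.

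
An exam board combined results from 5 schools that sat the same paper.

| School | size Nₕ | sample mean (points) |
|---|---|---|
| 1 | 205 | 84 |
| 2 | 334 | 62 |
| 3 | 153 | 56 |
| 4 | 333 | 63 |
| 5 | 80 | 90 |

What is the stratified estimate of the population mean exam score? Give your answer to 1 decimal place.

N = 205 + 334 + 153 + 333 + 80 = 1105.
The stratified mean weights each stratum mean by its population share Nₕ/N.
Σ Nₕx̄ₕ = 205·84 + 334·62 + 153·56 + 333·63 + 80·90 = 17220 + 20708 + 8568 + 20979 + 7200 = 74675.
Divide by N: 74675 / 1105 = 67.579... → 67.6.

67.6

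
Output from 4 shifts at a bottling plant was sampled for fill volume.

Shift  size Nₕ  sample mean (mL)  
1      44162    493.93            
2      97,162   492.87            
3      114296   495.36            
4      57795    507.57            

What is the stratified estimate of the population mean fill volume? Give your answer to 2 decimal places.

N = 44162 + 97162 + 114296 + 57795 = 313415.
Overall mean = Σ (Nₕ/N)·x̄ₕ — weight by population share, not a simple average.
Σ Nₕx̄ₕ = 44162·493.93 + 97162·492.87 + 114296·495.36 + 57795·507.57 = 21812936.66 + 47888234.94 + 56617666.56 + 29335008.15 = 155653846.31.
Divide by N: 155653846.31 / 313415 = 496.6382... → 496.64.

496.64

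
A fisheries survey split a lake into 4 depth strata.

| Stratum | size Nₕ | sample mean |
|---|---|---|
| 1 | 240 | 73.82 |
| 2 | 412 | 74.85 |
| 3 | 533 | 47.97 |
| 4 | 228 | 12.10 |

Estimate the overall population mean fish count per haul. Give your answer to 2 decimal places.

54.41

N = 1413; weights Wₕ = Nₕ/N = (0.1699, 0.2916, 0.3772, 0.1614).
x̄_st = Σ Wₕ·x̄ₕ = 0.1699·73.82 + 0.2916·74.85 + 0.3772·47.97 + 0.1614·12.10 ≈ 54.4103...
→ 54.41.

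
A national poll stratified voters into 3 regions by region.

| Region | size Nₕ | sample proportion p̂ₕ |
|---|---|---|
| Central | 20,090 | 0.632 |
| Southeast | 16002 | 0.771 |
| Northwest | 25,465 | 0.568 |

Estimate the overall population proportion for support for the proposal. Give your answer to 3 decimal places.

0.642

Wₕ = Nₕ/N with N = 61557: 0.3264, 0.2600, 0.4137.
p̂_st = 0.3264·0.632 + 0.2600·0.771 + 0.4137·0.568 ≈ 0.64166... → 0.642.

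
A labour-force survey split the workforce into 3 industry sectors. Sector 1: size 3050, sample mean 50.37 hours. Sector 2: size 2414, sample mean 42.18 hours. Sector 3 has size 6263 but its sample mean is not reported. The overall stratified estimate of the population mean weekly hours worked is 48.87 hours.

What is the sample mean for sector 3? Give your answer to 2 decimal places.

Σ Nₕx̄ₕ = N·μ, so 6263·x̄_3 = 11727·48.87 − (3050·50.37 + 2414·42.18).
= 573098.49 − 255451.02 = 317647.47.
x̄_3 = 317647.47 / 6263 = 50.7181... → 50.72.

50.72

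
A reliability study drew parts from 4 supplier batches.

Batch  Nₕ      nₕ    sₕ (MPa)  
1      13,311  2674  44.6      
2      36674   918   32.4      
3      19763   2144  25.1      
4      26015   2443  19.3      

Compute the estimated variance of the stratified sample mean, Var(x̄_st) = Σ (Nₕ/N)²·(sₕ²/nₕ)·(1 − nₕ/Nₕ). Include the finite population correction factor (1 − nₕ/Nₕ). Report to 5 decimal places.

N = 95763; Wₕ = Nₕ/N.
batch 1: (13311/95763)²·44.6²/2674·(1 − 2674/13311) = 0.01148531
batch 2: (36674/95763)²·32.4²/918·(1 − 918/36674) = 0.16351555
batch 3: (19763/95763)²·25.1²/2144·(1 − 2144/19763) = 0.01115736
batch 4: (26015/95763)²·19.3²/2443·(1 − 2443/26015) = 0.01019567
Sum = 0.19635389 → 0.19635.

0.19635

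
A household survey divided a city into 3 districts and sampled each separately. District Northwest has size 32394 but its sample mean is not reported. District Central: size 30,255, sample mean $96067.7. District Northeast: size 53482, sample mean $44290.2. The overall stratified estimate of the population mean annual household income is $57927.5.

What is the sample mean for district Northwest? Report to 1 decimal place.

44820.7

N = 32394 + 30255 + 53482 = 116131.
Overall total = μ·N = 57927.5·116131 = 6727178502.5.
Subtract the known strata: 30255·96067.7 + 53482·44290.2 = 5275256739.9.
Remaining total for district Northwest: 6727178502.5 − 5275256739.9 = 1451921762.6.
Divide by its size: 1451921762.6 / 32394 = 44820.700... → 44820.7.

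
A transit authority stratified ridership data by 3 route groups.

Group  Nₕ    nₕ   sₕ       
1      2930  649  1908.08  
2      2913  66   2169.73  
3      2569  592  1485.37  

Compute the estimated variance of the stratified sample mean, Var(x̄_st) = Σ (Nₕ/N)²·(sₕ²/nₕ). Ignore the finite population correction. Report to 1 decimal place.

N = 8412. Term for each stratum: Wₕ²sₕ²/nₕ.
Var(x̄_st) = 680.5894 + 8553.6188 + 347.5980 = 9581.8062 → 9581.8.

9581.8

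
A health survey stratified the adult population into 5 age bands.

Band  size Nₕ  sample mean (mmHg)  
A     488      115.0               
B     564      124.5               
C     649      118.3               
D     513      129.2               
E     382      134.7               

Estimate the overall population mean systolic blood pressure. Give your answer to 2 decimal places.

x̄_st = (Σ Nₕx̄ₕ) / (Σ Nₕ) = (488·115.0 + 564·124.5 + 649·118.3 + 513·129.2 + 382·134.7) / 2596
= 320849.7 / 2596 = 123.5939... → 123.59.

123.59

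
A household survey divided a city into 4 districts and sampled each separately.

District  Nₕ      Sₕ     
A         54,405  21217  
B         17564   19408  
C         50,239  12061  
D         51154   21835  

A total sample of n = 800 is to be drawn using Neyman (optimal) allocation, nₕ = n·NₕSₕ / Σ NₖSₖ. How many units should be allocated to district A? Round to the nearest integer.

287

Σ NₕSₕ = 54405·21217 + 17564·19408 + 50239·12061 + 51154·21835 = 3218073166.
Share for A: 1154310885/3218073166 = 0.35870.
n_A = 800 × 0.35870 = 286.957... → 287.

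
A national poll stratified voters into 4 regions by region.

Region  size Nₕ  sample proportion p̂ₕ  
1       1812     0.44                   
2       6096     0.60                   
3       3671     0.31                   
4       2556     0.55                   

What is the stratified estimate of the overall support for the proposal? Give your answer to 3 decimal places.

0.495

N = 1812 + 6096 + 3671 + 2556 = 14135.
Overall proportion = Σ (Nₕ/N)·p̂ₕ.
Σ Nₕp̂ₕ = 797.28 + 3657.6 + 1138.01 + 1405.8 = 6998.69.
6998.69 / 14135 = 0.49513... → 0.495.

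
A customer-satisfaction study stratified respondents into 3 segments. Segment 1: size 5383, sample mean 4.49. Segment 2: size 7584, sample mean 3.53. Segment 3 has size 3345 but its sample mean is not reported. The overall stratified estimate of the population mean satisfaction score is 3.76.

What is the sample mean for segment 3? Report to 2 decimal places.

3.11

N = 5383 + 7584 + 3345 = 16312.
Overall total = μ·N = 3.76·16312 = 61333.12.
Subtract the known strata: 5383·4.49 + 7584·3.53 = 50941.19.
Remaining total for segment 3: 61333.12 − 50941.19 = 10391.93.
Divide by its size: 10391.93 / 3345 = 3.1067... → 3.11.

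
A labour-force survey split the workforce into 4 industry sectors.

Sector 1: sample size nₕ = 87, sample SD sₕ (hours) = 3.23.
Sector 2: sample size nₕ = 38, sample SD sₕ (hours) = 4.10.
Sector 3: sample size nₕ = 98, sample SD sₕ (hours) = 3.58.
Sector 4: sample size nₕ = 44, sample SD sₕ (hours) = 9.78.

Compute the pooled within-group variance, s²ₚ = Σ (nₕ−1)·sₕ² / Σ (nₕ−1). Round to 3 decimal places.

26.142

1: (87−1)·3.23² = 86·10.4329 = 897.2294
2: (38−1)·4.10² = 37·16.81 = 621.97
3: (98−1)·3.58² = 97·12.8164 = 1243.1908
4: (44−1)·9.78² = 43·95.6484 = 4112.8812
Numerator = 6875.2714; denominator = Σ(nₕ−1) = 263.
s²ₚ = 6875.2714/263 = 26.14172... → 26.142.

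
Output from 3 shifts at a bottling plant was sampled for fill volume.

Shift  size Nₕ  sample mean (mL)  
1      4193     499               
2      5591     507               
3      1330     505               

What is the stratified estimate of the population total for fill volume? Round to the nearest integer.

1: 4193·499 = 2092307
2: 5591·507 = 2834637
3: 1330·505 = 671650
τ̂ = Σ Nₕx̄ₕ = 5598594.

5598594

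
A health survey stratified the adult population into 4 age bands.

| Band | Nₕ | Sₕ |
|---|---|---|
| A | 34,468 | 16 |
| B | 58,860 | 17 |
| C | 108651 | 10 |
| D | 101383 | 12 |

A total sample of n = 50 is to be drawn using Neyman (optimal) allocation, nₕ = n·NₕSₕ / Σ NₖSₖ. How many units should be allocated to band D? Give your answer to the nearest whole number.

A: NₕSₕ = 34468·16 = 551488
B: NₕSₕ = 58860·17 = 1000620
C: NₕSₕ = 108651·10 = 1086510
D: NₕSₕ = 101383·12 = 1216596
Σ NₕSₕ = 3855214.
n_D = 50·1216596/3855214 = 15.779... → 16.

16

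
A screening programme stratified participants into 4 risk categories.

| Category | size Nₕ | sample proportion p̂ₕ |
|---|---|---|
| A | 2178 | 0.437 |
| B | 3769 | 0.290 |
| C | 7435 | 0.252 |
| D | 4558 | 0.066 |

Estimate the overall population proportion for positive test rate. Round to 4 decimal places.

N = 2178 + 3769 + 7435 + 4558 = 17940.
Overall proportion = Σ (Nₕ/N)·p̂ₕ.
Σ Nₕp̂ₕ = 951.786 + 1093.01 + 1873.62 + 300.828 = 4219.244.
4219.244 / 17940 = 0.235186... → 0.2352.

0.2352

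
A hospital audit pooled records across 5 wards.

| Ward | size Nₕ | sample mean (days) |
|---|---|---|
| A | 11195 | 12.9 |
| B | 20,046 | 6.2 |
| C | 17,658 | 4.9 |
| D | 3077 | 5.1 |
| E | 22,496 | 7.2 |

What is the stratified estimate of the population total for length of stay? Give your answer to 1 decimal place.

A: 11195·12.9 = 144415.5
B: 20046·6.2 = 124285.2
C: 17658·4.9 = 86524.2
D: 3077·5.1 = 15692.7
E: 22496·7.2 = 161971.2
τ̂ = Σ Nₕx̄ₕ = 532888.8.

532888.8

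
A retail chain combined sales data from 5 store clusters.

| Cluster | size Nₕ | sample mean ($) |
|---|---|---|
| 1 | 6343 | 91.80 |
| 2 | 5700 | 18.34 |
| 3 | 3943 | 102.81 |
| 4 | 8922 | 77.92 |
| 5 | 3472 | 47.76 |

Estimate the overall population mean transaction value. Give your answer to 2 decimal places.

N = 6343 + 5700 + 3943 + 8922 + 3472 = 28380.
Overall mean = Σ (Nₕ/N)·x̄ₕ — weight by population share, not a simple average.
Σ Nₕx̄ₕ = 6343·91.80 + 5700·18.34 + 3943·102.81 + 8922·77.92 + 3472·47.76 = 582287.4 + 104538 + 405379.83 + 695202.24 + 165822.72 = 1953230.19.
Divide by N: 1953230.19 / 28380 = 68.8242... → 68.82.

68.82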